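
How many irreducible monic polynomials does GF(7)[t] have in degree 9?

Gauss's count: N_{7}(9) = (1/9) Σ_{d|9} μ(9/d)·7^d.
Divisors of 9: 1, 3, 9; μ(9/d) for each: 0, -1, 1.
Σ = − 7^3 + 7^9 = 40353264.
N = 40353264/9 = 4483696.

4483696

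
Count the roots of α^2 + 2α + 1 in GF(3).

Write f(α) = α^2 + 2α + 1.
Evaluate at each of the 3 elements of GF(3):
f(0) = 1; f(1) = 1; f(2) = 0 → root.
Roots: {2}.

1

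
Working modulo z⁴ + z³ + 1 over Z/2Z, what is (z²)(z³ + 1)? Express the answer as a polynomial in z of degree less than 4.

Multiply in Z/2Z[z]: (z²)·(z³ + 1) = z⁵ + z².
Reduce using z⁴ ≡ z³ + 1 (mod z⁴ + z³ + 1).
Reduced: z³ + z² + z + 1.

z^3 + z^2 + z + 1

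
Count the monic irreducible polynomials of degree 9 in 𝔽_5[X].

217000

x^(5^9) − x is the product of all monic irreducibles of degree dividing 9; Möbius inversion gives N = (1/9) Σ μ(9/d)·5^d.
Divisors of 9: 1, 3, 9; μ(9/d) for each: 0, -1, 1.
Σ = − 5^3 + 5^9 = 1953000.
N = 1953000/9 = 217000.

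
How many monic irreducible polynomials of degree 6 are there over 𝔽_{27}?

64566684

By the necklace-counting formula, N_27(6) = (1/6) Σ_{d|6} μ(6/d)·27^d.
Divisors of 6: 1, 2, 3, 6; μ(6/d) for each: 1, -1, -1, 1.
Σ = 27^1 − 27^2 − 27^3 + 27^6 = 387400104.
N = 387400104/6 = 64566684.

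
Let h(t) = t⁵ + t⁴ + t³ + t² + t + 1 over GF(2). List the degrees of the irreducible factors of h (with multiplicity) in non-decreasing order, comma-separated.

1, 2, 2

Roots in GF(2): h(0) = 1; h(1) = 0 → root.
Linear factors from roots: (t + 1).
Complete factorization: h(t) = (t + 1)·(t² + t + 1)^2.
Factor degrees with multiplicity: 1 + 2 + 2 = 5.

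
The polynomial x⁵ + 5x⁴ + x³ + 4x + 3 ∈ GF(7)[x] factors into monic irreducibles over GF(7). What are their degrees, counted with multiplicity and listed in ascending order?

1, 1, 1, 2

Write f(x) = x⁵ + 5x⁴ + x³ + 4x + 3.
Linear factors from roots: (x + 6), (x + 3), (x + 2).
Complete factorization: f(x) = (x + 2)·(x + 3)·(x + 6)·(x² + x + 3).
Factor degrees with multiplicity: 1 + 1 + 1 + 2 = 5.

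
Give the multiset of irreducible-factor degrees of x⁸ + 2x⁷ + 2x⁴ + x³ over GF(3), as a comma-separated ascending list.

1, 1, 1, 1, 1, 1, 2

Write h(x) = x⁸ + 2x⁷ + 2x⁴ + x³.
Roots in GF(3): h(0) = 0 → root; h(1) = 0 → root; h(2) = 0 → root.
Linear factors from roots: (x), (x + 2), (x + 1).
Complete factorization: h(x) = (x + 1)·(x + 2)^2·(x)^3·(x² + 1).
Factor degrees with multiplicity: 1 + 1 + 1 + 1 + 1 + 1 + 2 = 8.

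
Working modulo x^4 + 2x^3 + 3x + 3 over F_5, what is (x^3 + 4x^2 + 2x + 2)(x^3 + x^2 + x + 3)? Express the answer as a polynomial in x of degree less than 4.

Multiply in F_5[x]: (x^3 + 4x^2 + 2x + 2)·(x^3 + x^2 + x + 3) = x^6 + 2x^4 + x^3 + x^2 + 3x + 1.
Reduce using x^4 ≡ 3x^3 + 2x + 2 (mod x^4 + 2x^3 + 3x + 3).
Reduced: x^3 + 4x^2 + x + 3.

x^3 + 4x^2 + x + 3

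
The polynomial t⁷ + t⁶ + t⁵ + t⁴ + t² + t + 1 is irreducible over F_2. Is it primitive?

Yes

Write f(t) = t⁷ + t⁶ + t⁵ + t⁴ + t² + t + 1.
|GF(2^7)^×| = 2^7 − 1 = 127. Prime factorization: 127 = 127.
f is primitive ⇔ t has order 127 in GF(2)[t]/(f), i.e. t^(127/q) ≠ 1 for each prime q | 127.
t^(1) mod f = t.
None equal 1, so t has full order 127; f is primitive.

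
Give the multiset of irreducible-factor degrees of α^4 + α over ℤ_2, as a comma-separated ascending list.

1, 1, 2

Write g(α) = α^4 + α.
Roots in ℤ_2: g(0) = 0 → root; g(1) = 0 → root.
Linear factors from roots: (α), (α + 1).
Complete factorization: g(α) = (α)·(α + 1)·(α^2 + α + 1).
Factor degrees with multiplicity: 1 + 1 + 2 = 4.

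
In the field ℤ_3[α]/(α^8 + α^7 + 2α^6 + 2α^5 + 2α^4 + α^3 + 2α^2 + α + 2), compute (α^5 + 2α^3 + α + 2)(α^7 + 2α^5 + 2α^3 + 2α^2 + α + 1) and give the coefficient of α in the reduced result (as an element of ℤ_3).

Multiply in ℤ_3[α]: (α^5 + 2α^3 + α + 2)·(α^7 + 2α^5 + 2α^3 + 2α^2 + α + 1) = α^12 + α^10 + α^8 + α^7 + α^6 + α^4 + 2α^3 + 2α^2 + 2.
Reduce using α^8 ≡ 2α^7 + α^6 + α^5 + α^4 + 2α^3 + α^2 + 2α + 1 (mod α^8 + α^7 + 2α^6 + 2α^5 + 2α^4 + α^3 + 2α^2 + α + 2).
Reduced: α^7 + α^6 + 2α^5 + α^4 + 2α.

2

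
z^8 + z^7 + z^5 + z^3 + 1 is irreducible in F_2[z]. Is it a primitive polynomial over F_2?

Write f(z) = z^8 + z^7 + z^5 + z^3 + 1.
|GF(2^8)^×| = 2^8 − 1 = 255. Prime factorization: 255 = 3·5·17.
f is primitive ⇔ z has order 255 in GF(2)[z]/(f), i.e. z^(255/q) ≠ 1 for each prime q | 255.
z^(85) mod f = z^7 + z^6 + z^2 + z.
z^(51) mod f = z^7 + z^6 + z^4 + z^3 + z^2.
z^(15) mod f = z^3 + z^2.
None equal 1, so z has full order 255; f is primitive.

Yes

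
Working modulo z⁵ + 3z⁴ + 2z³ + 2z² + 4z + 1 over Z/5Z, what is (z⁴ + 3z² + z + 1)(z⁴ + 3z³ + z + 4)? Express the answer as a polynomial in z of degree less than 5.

Multiply in Z/5Z[z]: (z⁴ + 3z² + z + 1)·(z⁴ + 3z³ + z + 4) = z⁸ + 3z⁷ + 3z⁶ + z⁵ + 3z⁴ + z³ + 3z² + 4.
Reduce using z⁵ ≡ 2z⁴ + 3z³ + 3z² + z + 4 (mod z⁵ + 3z⁴ + 2z³ + 2z² + 4z + 1).
Reduced: 4z⁴ + z³ + 2z² + 3.

4z^4 + z^3 + 2z^2 + 3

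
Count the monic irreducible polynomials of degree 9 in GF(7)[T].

x^(7^9) − x is the product of all monic irreducibles of degree dividing 9; Möbius inversion gives N = (1/9) Σ μ(9/d)·7^d.
Divisors of 9: 1, 3, 9; μ(9/d) for each: 0, -1, 1.
Σ = − 7^3 + 7^9 = 40353264.
N = 40353264/9 = 4483696.

4483696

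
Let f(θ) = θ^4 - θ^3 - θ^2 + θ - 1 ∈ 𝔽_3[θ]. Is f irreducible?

Check for roots in 𝔽_3: f(0) = 2; f(1) = 2; f(2) = 2.
No roots, so no linear factors.
Monic irreducibles of degree 2 over GF(3): θ^2 + 1, θ^2 + θ - 1, θ^2 - θ - 1.
None of them divide f (all give nonzero remainder).
No irreducible factor of degree ≤ 2 exists, so f is irreducible over GF(3).

Yes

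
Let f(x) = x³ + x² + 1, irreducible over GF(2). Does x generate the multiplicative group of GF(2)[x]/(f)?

Yes

|GF(2^3)^×| = 2^3 − 1 = 7. Prime factorization: 7 = 7.
f is primitive ⇔ x has order 7 in GF(2)[x]/(f), i.e. x^(7/q) ≠ 1 for each prime q | 7.
x^(1) mod f = x.
None equal 1, so x has full order 7; f is primitive.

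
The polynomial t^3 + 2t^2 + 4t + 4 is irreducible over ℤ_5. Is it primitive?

No

Write f(t) = t^3 + 2t^2 + 4t + 4.
|GF(5^3)^×| = 5^3 − 1 = 124. Prime factorization: 124 = 2^2·31.
f is primitive ⇔ t has order 124 in GF(5)[t]/(f), i.e. t^(124/q) ≠ 1 for each prime q | 124.
t^(62) mod f = 1
t^(4) mod f = 4t + 3.
Since t^(62) = 1, the order of t divides 62 < 124; not primitive.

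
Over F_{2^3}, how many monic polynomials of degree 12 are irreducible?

5726600880

x^(8^12) − x is the product of all monic irreducibles of degree dividing 12; Möbius inversion gives N = (1/12) Σ μ(12/d)·8^d.
Divisors of 12: 1, 2, 3, 4, 6, 12; μ(12/d) for each: 0, 1, 0, -1, -1, 1.
Σ = 8^2 − 8^4 − 8^6 + 8^12 = 68719210560.
N = 68719210560/12 = 5726600880.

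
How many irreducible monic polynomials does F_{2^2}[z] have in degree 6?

670

x^(4^6) − x is the product of all monic irreducibles of degree dividing 6; Möbius inversion gives N = (1/6) Σ μ(6/d)·4^d.
Divisors of 6: 1, 2, 3, 6; μ(6/d) for each: 1, -1, -1, 1.
Σ = 4^1 − 4^2 − 4^3 + 4^6 = 4020.
N = 4020/6 = 670.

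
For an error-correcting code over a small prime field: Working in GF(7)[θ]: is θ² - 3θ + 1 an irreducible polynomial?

Yes

Write h(θ) = θ² - 3θ + 1.
Check for roots in GF(7): h(0) = 1; h(1) = 6; h(2) = 6; h(3) = 1; h(4) = 5; h(5) = 4; h(6) = 5.
No roots. A degree-2 polynomial over a field with no linear factor is irreducible.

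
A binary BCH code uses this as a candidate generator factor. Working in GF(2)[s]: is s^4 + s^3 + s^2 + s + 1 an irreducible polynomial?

Yes

Write P(s) = s^4 + s^3 + s^2 + s + 1.
Check for roots in GF(2): P(0) = 1; P(1) = 1.
No roots, so no linear factors.
Monic irreducibles of degree 2 over GF(2): s^2 + s + 1.
None of them divide P (all give nonzero remainder).
No irreducible factor of degree ≤ 2 exists, so P is irreducible over GF(2).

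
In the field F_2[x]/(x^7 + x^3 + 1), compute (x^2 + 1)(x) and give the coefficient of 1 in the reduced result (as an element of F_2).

Multiply in F_2[x]: (x^2 + 1)·(x) = x^3 + x.
Reduced: x^3 + x.

0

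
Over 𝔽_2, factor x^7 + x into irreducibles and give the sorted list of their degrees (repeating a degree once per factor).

Write f(x) = x^7 + x.
Roots in 𝔽_2: f(0) = 0 → root; f(1) = 0 → root.
Linear factors from roots: (x), (x + 1).
Complete factorization: f(x) = (x)·(x + 1)^2·(x^2 + x + 1)^2.
Factor degrees with multiplicity: 1 + 1 + 1 + 2 + 2 = 7.

1, 1, 1, 2, 2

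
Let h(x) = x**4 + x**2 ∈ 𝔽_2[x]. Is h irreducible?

Check for roots in 𝔽_2: h(0) = 0 → root; h(1) = 0 → root.
h(0) = 0, so (x) divides h(x); h is reducible.

No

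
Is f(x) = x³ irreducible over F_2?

No

Check for roots in F_2: f(0) = 0 → root; f(1) = 1.
f(0) = 0, so (x) divides f(x); f is reducible.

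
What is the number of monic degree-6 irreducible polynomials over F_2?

9

By the necklace-counting formula, N_2(6) = (1/6) Σ_{d|6} μ(6/d)·2^d.
Divisors of 6: 1, 2, 3, 6; μ(6/d) for each: 1, -1, -1, 1.
Σ = 2^1 − 2^2 − 2^3 + 2^6 = 54.
N = 54/6 = 9.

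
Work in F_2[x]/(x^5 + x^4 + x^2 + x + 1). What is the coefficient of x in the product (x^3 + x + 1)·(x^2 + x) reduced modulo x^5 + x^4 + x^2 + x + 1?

0

Multiply in F_2[x]: (x^3 + x + 1)·(x^2 + x) = x^5 + x^4 + x^3 + x.
Reduce using x^5 ≡ x^4 + x^2 + x + 1 (mod x^5 + x^4 + x^2 + x + 1).
Reduced: x^3 + x^2 + 1.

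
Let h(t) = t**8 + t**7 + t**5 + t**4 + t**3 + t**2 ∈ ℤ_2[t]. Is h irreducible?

Check for roots in ℤ_2: h(0) = 0 → root; h(1) = 0 → root.
h(0) = 0, so (t) divides h(t); h is reducible.

No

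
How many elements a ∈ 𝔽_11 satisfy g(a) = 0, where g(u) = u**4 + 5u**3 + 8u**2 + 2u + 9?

Evaluate at each of the 11 elements of 𝔽_11:
g(0) = 9; g(1) = 3; g(2) = 2; g(3) = 6; g(4) = 6; g(5) = 6; g(6) = 1; g(7) = 10; g(8) = 10; g(9) = 2; g(10) = 0 → root.
Roots: {10}.

1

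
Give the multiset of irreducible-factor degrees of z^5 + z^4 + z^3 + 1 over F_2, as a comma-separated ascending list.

Write f(z) = z^5 + z^4 + z^3 + 1.
Roots in F_2: f(0) = 1; f(1) = 0 → root.
Linear factors from roots: (z + 1).
Complete factorization: f(z) = (z + 1)^2·(z^3 + z^2 + 1).
Factor degrees with multiplicity: 1 + 1 + 3 = 5.

1, 1, 3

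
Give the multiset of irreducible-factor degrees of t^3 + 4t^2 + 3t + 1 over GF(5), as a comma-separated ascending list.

3

Write f(t) = t^3 + 4t^2 + 3t + 1.
Roots in GF(5): f(0) = 1; f(1) = 4; f(2) = 1; f(3) = 3; f(4) = 1.
Complete factorization: f(t) = (t^3 + 4t^2 + 3t + 1).
Factor degrees with multiplicity: 3 = 3.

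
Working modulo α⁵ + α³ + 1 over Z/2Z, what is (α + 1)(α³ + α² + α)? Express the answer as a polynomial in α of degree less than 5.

α^4 + α

Multiply in Z/2Z[α]: (α + 1)·(α³ + α² + α) = α⁴ + α.
Reduced: α⁴ + α.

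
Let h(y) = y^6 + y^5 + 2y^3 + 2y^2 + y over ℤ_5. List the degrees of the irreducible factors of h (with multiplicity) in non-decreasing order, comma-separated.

1, 2, 3

Roots in ℤ_5: h(0) = 0 → root; h(1) = 2; h(2) = 2; h(3) = 2; h(4) = 4.
Linear factors from roots: (y).
Complete factorization: h(y) = (y)·(y^2 - y + 2)·(y^3 + 2y^2 - 2).
Factor degrees with multiplicity: 1 + 2 + 3 = 6.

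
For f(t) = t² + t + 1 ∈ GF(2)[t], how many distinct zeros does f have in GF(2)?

0

Evaluate at each of the 2 elements of GF(2):
f(0) = 1; f(1) = 1.
No element is a root.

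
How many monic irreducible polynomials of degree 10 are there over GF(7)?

The number of monic irreducibles of degree 10 over GF(7) is (1/10)·Σ_{d∣10} μ(10/d) 7^d.
Divisors of 10: 1, 2, 5, 10; μ(10/d) for each: 1, -1, -1, 1.
Σ = 7^1 − 7^2 − 7^5 + 7^10 = 282458400.
N = 282458400/10 = 28245840.

28245840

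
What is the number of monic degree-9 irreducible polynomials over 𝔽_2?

56

x^(2^9) − x is the product of all monic irreducibles of degree dividing 9; Möbius inversion gives N = (1/9) Σ μ(9/d)·2^d.
Divisors of 9: 1, 3, 9; μ(9/d) for each: 0, -1, 1.
Σ = − 2^3 + 2^9 = 504.
N = 504/9 = 56.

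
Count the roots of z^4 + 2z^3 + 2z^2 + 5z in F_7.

Write f(z) = z^4 + 2z^3 + 2z^2 + 5z.
Evaluate at each of the 7 elements of F_7:
f(0) = 0 → root; f(1) = 3; f(2) = 1; f(3) = 0 → root; f(4) = 2; f(5) = 5; f(6) = 3.
Roots: {0, 3}.

2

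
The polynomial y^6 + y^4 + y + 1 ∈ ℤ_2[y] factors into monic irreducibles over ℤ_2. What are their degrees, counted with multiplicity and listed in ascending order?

1, 2, 3

Write h(y) = y^6 + y^4 + y + 1.
Roots in ℤ_2: h(0) = 1; h(1) = 0 → root.
Linear factors from roots: (y + 1).
Complete factorization: h(y) = (y + 1)·(y^2 + y + 1)·(y^3 + y + 1).
Factor degrees with multiplicity: 1 + 2 + 3 = 6.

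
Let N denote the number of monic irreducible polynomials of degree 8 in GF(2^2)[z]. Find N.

By the necklace-counting formula, N_4(8) = (1/8) Σ_{d|8} μ(8/d)·4^d.
Divisors of 8: 1, 2, 4, 8; μ(8/d) for each: 0, 0, -1, 1.
Σ = − 4^4 + 4^8 = 65280.
N = 65280/8 = 8160.

8160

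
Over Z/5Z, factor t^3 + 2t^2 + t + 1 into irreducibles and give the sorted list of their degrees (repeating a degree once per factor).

1, 2

Write h(t) = t^3 + 2t^2 + t + 1.
Roots in Z/5Z: h(0) = 1; h(1) = 0 → root; h(2) = 4; h(3) = 4; h(4) = 1.
Linear factors from roots: (t - 1).
Complete factorization: h(t) = (t - 1)·(t^2 - 2t - 1).
Factor degrees with multiplicity: 1 + 2 = 3.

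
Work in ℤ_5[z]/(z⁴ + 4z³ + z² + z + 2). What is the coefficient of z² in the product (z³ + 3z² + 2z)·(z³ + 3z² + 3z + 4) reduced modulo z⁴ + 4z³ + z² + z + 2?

Multiply in ℤ_5[z]: (z³ + 3z² + 2z)·(z³ + 3z² + 3z + 4) = z⁶ + z⁵ + 4z⁴ + 4z³ + 3z² + 3z.
Reduce using z⁴ ≡ z³ + 4z² + 4z + 3 (mod z⁴ + 4z³ + z² + z + 2).
Reduced: z³ + 4z² + 4z.

4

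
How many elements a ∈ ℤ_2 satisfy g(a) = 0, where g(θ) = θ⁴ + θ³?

2

Evaluate at each of the 2 elements of ℤ_2:
g(0) = 0 → root; g(1) = 0 → root.
Roots: {0, 1}.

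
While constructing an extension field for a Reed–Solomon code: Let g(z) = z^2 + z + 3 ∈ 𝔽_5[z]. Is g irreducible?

Check for roots in 𝔽_5: g(0) = 3; g(1) = 0 → root; g(2) = 4; g(3) = 0 → root; g(4) = 3.
g(1) = 0, so (z − 1) divides g(z); g is reducible.

No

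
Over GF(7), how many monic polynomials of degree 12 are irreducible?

1153430600

x^(7^12) − x is the product of all monic irreducibles of degree dividing 12; Möbius inversion gives N = (1/12) Σ μ(12/d)·7^d.
Divisors of 12: 1, 2, 3, 4, 6, 12; μ(12/d) for each: 0, 1, 0, -1, -1, 1.
Σ = 7^2 − 7^4 − 7^6 + 7^12 = 13841167200.
N = 13841167200/12 = 1153430600.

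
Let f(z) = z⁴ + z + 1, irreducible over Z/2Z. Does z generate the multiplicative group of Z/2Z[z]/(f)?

|GF(2^4)^×| = 2^4 − 1 = 15. Prime factorization: 15 = 3·5.
f is primitive ⇔ z has order 15 in GF(2)[z]/(f), i.e. z^(15/q) ≠ 1 for each prime q | 15.
z^(5) mod f = z² + z.
z^(3) mod f = z³.
None equal 1, so z has full order 15; f is primitive.

Yes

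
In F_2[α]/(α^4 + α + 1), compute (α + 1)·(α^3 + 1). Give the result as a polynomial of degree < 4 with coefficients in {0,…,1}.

Multiply in F_2[α]: (α + 1)·(α^3 + 1) = α^4 + α^3 + α + 1.
Reduce using α^4 ≡ α + 1 (mod α^4 + α + 1).
Reduced: α^3.

α^3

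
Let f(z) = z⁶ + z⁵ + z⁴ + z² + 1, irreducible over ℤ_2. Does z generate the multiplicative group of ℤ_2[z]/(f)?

|GF(2^6)^×| = 2^6 − 1 = 63. Prime factorization: 63 = 3^2·7.
f is primitive ⇔ z has order 63 in GF(2)[z]/(f), i.e. z^(63/q) ≠ 1 for each prime q | 63.
z^(21) mod f = 1
z^(9) mod f = z³ + 1.
Since z^(21) = 1, the order of z divides 21 < 63; not primitive.

No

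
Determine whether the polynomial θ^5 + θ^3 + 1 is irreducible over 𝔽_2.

Yes

Write h(θ) = θ^5 + θ^3 + 1.
Check for roots in 𝔽_2: h(0) = 1; h(1) = 1.
No roots, so no linear factors.
Monic irreducibles of degree 2 over GF(2): θ^2 + θ + 1.
None of them divide h (all give nonzero remainder).
No irreducible factor of degree ≤ 2 exists, so h is irreducible over GF(2).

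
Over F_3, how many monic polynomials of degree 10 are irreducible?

5880

Gauss's count: N_{3}(10) = (1/10) Σ_{d|10} μ(10/d)·3^d.
Divisors of 10: 1, 2, 5, 10; μ(10/d) for each: 1, -1, -1, 1.
Σ = 3^1 − 3^2 − 3^5 + 3^10 = 58800.
N = 58800/10 = 5880.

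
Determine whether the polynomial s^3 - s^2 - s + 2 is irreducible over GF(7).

Write h(s) = s^3 - s^2 - s + 2.
Check for roots in GF(7): h(0) = 2; h(1) = 1; h(2) = 4; h(3) = 3; h(4) = 4; h(5) = 6; h(6) = 1.
No roots. A degree-3 polynomial over a field with no linear factor is irreducible.

Yes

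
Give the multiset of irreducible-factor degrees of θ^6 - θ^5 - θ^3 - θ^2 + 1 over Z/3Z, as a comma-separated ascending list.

Write f(θ) = θ^6 - θ^5 - θ^3 - θ^2 + 1.
Roots in Z/3Z: f(0) = 1; f(1) = 2; f(2) = 0 → root.
Linear factors from roots: (θ + 1).
Complete factorization: f(θ) = (θ + 1)^3·(θ^3 - θ^2 + 1).
Factor degrees with multiplicity: 1 + 1 + 1 + 3 = 6.

1, 1, 1, 3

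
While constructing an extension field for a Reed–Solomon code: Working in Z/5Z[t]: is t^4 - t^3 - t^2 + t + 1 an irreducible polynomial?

Yes

Write P(t) = t^4 - t^3 - t^2 + t + 1.
Check for roots in Z/5Z: P(0) = 1; P(1) = 1; P(2) = 2; P(3) = 4; P(4) = 1.
No roots, so no linear factors.
Degree-2 irreducible divisors: test the 10 monic irreducibles of degree 2 over GF(5).
None of them divide P (all give nonzero remainder).
No irreducible factor of degree ≤ 2 exists, so P is irreducible over GF(5).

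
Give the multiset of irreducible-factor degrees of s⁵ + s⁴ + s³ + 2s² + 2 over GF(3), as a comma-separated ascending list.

Write h(s) = s⁵ + s⁴ + s³ + 2s² + 2.
Roots in GF(3): h(0) = 2; h(1) = 1; h(2) = 0 → root.
Linear factors from roots: (s + 1).
Complete factorization: h(s) = (s + 1)^2·(s³ + 2s² + 2s + 2).
Factor degrees with multiplicity: 1 + 1 + 3 = 5.

1, 1, 3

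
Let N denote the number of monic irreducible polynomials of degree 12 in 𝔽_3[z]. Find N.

44220

x^(3^12) − x is the product of all monic irreducibles of degree dividing 12; Möbius inversion gives N = (1/12) Σ μ(12/d)·3^d.
Divisors of 12: 1, 2, 3, 4, 6, 12; μ(12/d) for each: 0, 1, 0, -1, -1, 1.
Σ = 3^2 − 3^4 − 3^6 + 3^12 = 530640.
N = 530640/12 = 44220.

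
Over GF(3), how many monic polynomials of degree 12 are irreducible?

44220

The number of monic irreducibles of degree 12 over GF(3) is (1/12)·Σ_{d∣12} μ(12/d) 3^d.
Divisors of 12: 1, 2, 3, 4, 6, 12; μ(12/d) for each: 0, 1, 0, -1, -1, 1.
Σ = 3^2 − 3^4 − 3^6 + 3^12 = 530640.
N = 530640/12 = 44220.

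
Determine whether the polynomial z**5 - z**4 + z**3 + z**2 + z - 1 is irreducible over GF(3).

Yes

Write g(z) = z**5 - z**4 + z**3 + z**2 + z - 1.
Check for roots in GF(3): g(0) = 2; g(1) = 2; g(2) = 2.
No roots, so no linear factors.
Monic irreducibles of degree 2 over GF(3): z**2 + 1, z**2 + z - 1, z**2 - z - 1.
None of them divide g (all give nonzero remainder).
No irreducible factor of degree ≤ 2 exists, so g is irreducible over GF(3).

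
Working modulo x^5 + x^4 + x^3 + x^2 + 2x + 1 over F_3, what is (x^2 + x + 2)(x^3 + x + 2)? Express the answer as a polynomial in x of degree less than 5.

Multiply in F_3[x]: (x^2 + x + 2)·(x^3 + x + 2) = x^5 + x^4 + x + 1.
Reduce using x^5 ≡ 2x^4 + 2x^3 + 2x^2 + x + 2 (mod x^5 + x^4 + x^3 + x^2 + 2x + 1).
Reduced: 2x^3 + 2x^2 + 2x.

2x^3 + 2x^2 + 2x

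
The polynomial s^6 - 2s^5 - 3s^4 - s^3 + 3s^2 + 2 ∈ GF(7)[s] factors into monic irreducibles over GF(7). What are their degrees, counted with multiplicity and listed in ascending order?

1, 1, 4

Write h(s) = s^6 - 2s^5 - 3s^4 - s^3 + 3s^2 + 2.
Linear factors from roots: (s - 1), (s - 2).
Complete factorization: h(s) = (s - 2)·(s - 1)·(s^4 + s^3 - 2s^2 - 2s + 1).
Factor degrees with multiplicity: 1 + 1 + 4 = 6.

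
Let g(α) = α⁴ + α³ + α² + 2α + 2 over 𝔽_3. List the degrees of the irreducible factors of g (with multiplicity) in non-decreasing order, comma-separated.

4

Roots in 𝔽_3: g(0) = 2; g(1) = 1; g(2) = 1.
Complete factorization: g(α) = (α⁴ + α³ + α² + 2α + 2).
Factor degrees with multiplicity: 4 = 4.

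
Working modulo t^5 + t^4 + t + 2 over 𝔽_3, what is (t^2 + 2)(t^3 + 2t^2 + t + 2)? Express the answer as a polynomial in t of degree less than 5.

t^4 + t + 2

Multiply in 𝔽_3[t]: (t^2 + 2)·(t^3 + 2t^2 + t + 2) = t^5 + 2t^4 + 2t + 1.
Reduce using t^5 ≡ 2t^4 + 2t + 1 (mod t^5 + t^4 + t + 2).
Reduced: t^4 + t + 2.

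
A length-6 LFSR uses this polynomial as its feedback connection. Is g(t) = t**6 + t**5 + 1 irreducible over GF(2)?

Yes

Check for roots in GF(2): g(0) = 1; g(1) = 1.
No roots, so no linear factors.
Monic irreducibles of degree 2 over GF(2): t**2 + t + 1.
None of them divide g (all give nonzero remainder).
Monic irreducibles of degree 3 over GF(2): t**3 + t + 1, t**3 + t**2 + 1.
None of them divide g (all give nonzero remainder).
No irreducible factor of degree ≤ 3 exists, so g is irreducible over GF(2).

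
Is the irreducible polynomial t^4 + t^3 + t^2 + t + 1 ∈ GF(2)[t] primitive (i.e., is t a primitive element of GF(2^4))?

Write f(t) = t^4 + t^3 + t^2 + t + 1.
|GF(2^4)^×| = 2^4 − 1 = 15. Prime factorization: 15 = 3·5.
f is primitive ⇔ t has order 15 in GF(2)[t]/(f), i.e. t^(15/q) ≠ 1 for each prime q | 15.
t^(5) mod f = 1
t^(3) mod f = t^3.
Since t^(5) = 1, the order of t divides 5 < 15; not primitive.

No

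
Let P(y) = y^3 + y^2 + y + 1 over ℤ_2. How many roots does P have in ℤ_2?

1

Evaluate at each of the 2 elements of ℤ_2:
P(0) = 1; P(1) = 0 → root.
Roots: {1}.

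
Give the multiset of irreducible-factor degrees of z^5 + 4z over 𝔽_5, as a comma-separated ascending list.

Write h(z) = z^5 + 4z.
Roots in 𝔽_5: h(0) = 0 → root; h(1) = 0 → root; h(2) = 0 → root; h(3) = 0 → root; h(4) = 0 → root.
Linear factors from roots: (z), (z + 4), (z + 3), (z + 2), (z + 1).
Complete factorization: h(z) = (z)·(z + 1)·(z + 2)·(z + 3)·(z + 4).
Factor degrees with multiplicity: 1 + 1 + 1 + 1 + 1 = 5.

1, 1, 1, 1, 1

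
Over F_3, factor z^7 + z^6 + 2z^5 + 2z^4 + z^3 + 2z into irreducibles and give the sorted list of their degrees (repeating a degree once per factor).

1, 1, 1, 1, 3

Write h(z) = z^7 + z^6 + 2z^5 + 2z^4 + z^3 + 2z.
Roots in F_3: h(0) = 0 → root; h(1) = 0 → root; h(2) = 0 → root.
Linear factors from roots: (z), (z + 2), (z + 1).
Complete factorization: h(z) = (z)·(z + 1)·(z + 2)^2·(z^3 + 2z^2 + 2z + 2).
Factor degrees with multiplicity: 1 + 1 + 1 + 1 + 3 = 7.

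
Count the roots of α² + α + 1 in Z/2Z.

0

Write h(α) = α² + α + 1.
Evaluate at each of the 2 elements of Z/2Z:
h(0) = 1; h(1) = 1.
No element is a root.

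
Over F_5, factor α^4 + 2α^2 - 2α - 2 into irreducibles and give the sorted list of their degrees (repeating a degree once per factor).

Write h(α) = α^4 + 2α^2 - 2α - 2.
Roots in F_5: h(0) = 3; h(1) = 4; h(2) = 3; h(3) = 1; h(4) = 3.
Complete factorization: h(α) = (α^4 + 2α^2 - 2α - 2).
Factor degrees with multiplicity: 4 = 4.

4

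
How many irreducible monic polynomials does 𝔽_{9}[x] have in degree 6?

88440

By the necklace-counting formula, N_9(6) = (1/6) Σ_{d|6} μ(6/d)·9^d.
Divisors of 6: 1, 2, 3, 6; μ(6/d) for each: 1, -1, -1, 1.
Σ = 9^1 − 9^2 − 9^3 + 9^6 = 530640.
N = 530640/6 = 88440.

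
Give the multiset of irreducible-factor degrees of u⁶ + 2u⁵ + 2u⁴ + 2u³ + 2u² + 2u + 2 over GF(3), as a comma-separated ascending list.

Write h(u) = u⁶ + 2u⁵ + 2u⁴ + 2u³ + 2u² + 2u + 2.
Roots in GF(3): h(0) = 2; h(1) = 1; h(2) = 1.
Complete factorization: h(u) = (u⁶ + 2u⁵ + 2u⁴ + 2u³ + 2u² + 2u + 2).
Factor degrees with multiplicity: 6 = 6.

6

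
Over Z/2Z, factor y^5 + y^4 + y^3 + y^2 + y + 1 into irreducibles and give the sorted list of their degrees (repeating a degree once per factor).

1, 2, 2

Write f(y) = y^5 + y^4 + y^3 + y^2 + y + 1.
Roots in Z/2Z: f(0) = 1; f(1) = 0 → root.
Linear factors from roots: (y + 1).
Complete factorization: f(y) = (y + 1)·(y^2 + y + 1)^2.
Factor degrees with multiplicity: 1 + 2 + 2 = 5.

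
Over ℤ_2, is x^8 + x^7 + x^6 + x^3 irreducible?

No

Write P(x) = x^8 + x^7 + x^6 + x^3.
Check for roots in ℤ_2: P(0) = 0 → root; P(1) = 0 → root.
P(0) = 0, so (x) divides P(x); P is reducible.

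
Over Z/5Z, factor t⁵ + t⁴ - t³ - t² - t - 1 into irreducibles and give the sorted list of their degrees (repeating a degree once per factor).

Write f(t) = t⁵ + t⁴ - t³ - t² - t - 1.
Roots in Z/5Z: f(0) = 4; f(1) = 3; f(2) = 3; f(3) = 4; f(4) = 0 → root.
Linear factors from roots: (t + 1).
Complete factorization: f(t) = (t + 1)·(t² + 2)^2.
Factor degrees with multiplicity: 1 + 2 + 2 = 5.

1, 2, 2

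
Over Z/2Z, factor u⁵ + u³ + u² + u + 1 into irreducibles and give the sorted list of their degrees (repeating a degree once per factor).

5

Write f(u) = u⁵ + u³ + u² + u + 1.
Roots in Z/2Z: f(0) = 1; f(1) = 1.
Complete factorization: f(u) = (u⁵ + u³ + u² + u + 1).
Factor degrees with multiplicity: 5 = 5.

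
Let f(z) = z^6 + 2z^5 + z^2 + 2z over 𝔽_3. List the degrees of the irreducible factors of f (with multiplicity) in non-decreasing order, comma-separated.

Roots in 𝔽_3: f(0) = 0 → root; f(1) = 0 → root; f(2) = 1.
Linear factors from roots: (z), (z + 2).
Complete factorization: f(z) = (z)·(z + 2)·(z^2 + z + 2)·(z^2 + 2z + 2).
Factor degrees with multiplicity: 1 + 1 + 2 + 2 = 6.

1, 1, 2, 2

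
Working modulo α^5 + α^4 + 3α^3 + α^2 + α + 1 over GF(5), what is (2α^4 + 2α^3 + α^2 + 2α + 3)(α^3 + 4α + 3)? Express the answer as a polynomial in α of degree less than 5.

Multiply in GF(5)[α]: (2α^4 + 2α^3 + α^2 + 2α + 3)·(α^3 + 4α + 3) = 2α^7 + 2α^6 + 4α^5 + α^4 + 3α^3 + α^2 + 3α + 4.
Reduce using α^5 ≡ 4α^4 + 2α^3 + 4α^2 + 4α + 4 (mod α^5 + α^4 + 3α^3 + α^2 + α + 1).
Reduced: α^4 + 2α^3 + α^2 + 1.

α^4 + 2α^3 + α^2 + 1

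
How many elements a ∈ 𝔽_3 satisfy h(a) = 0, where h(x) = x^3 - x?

3

Evaluate at each of the 3 elements of 𝔽_3:
h(0) = 0 → root; h(1) = 0 → root; h(2) = 0 → root.
Roots: {0, 1, 2}.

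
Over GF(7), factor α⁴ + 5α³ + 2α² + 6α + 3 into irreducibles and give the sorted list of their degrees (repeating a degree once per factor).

Write f(α) = α⁴ + 5α³ + 2α² + 6α + 3.
Complete factorization: f(α) = (α⁴ + 5α³ + 2α² + 6α + 3).
Factor degrees with multiplicity: 4 = 4.

4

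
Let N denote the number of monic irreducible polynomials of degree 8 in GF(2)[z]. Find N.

The number of monic irreducibles of degree 8 over GF(2) is (1/8)·Σ_{d∣8} μ(8/d) 2^d.
Divisors of 8: 1, 2, 4, 8; μ(8/d) for each: 0, 0, -1, 1.
Σ = − 2^4 + 2^8 = 240.
N = 240/8 = 30.

30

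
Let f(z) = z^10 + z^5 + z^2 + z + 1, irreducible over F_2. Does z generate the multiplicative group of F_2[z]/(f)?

Yes

|GF(2^10)^×| = 2^10 − 1 = 1023. Prime factorization: 1023 = 3·11·31.
f is primitive ⇔ z has order 1023 in GF(2)[z]/(f), i.e. z^(1023/q) ≠ 1 for each prime q | 1023.
z^(341) mod f = z^5 + z.
z^(93) mod f = z^9 + z^8.
z^(33) mod f = z^9 + z^8 + z^6 + z^5 + z^4 + z + 1.
None equal 1, so z has full order 1023; f is primitive.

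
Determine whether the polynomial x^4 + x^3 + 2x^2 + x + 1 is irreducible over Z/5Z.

Write P(x) = x^4 + x^3 + 2x^2 + x + 1.
Check for roots in Z/5Z: P(0) = 1; P(1) = 1; P(2) = 0 → root; P(3) = 0 → root; P(4) = 2.
P(2) = 0, so (x − 2) divides P(x); P is reducible.

No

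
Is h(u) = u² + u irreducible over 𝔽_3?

No

Check for roots in 𝔽_3: h(0) = 0 → root; h(1) = 2; h(2) = 0 → root.
h(0) = 0, so (u) divides h(u); h is reducible.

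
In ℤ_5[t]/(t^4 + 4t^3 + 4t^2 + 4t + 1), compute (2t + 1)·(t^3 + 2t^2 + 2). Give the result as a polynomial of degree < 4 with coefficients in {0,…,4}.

2t^3 + 4t^2 + t

Multiply in ℤ_5[t]: (2t + 1)·(t^3 + 2t^2 + 2) = 2t^4 + 2t^2 + 4t + 2.
Reduce using t^4 ≡ t^3 + t^2 + t + 4 (mod t^4 + 4t^3 + 4t^2 + 4t + 1).
Reduced: 2t^3 + 4t^2 + t.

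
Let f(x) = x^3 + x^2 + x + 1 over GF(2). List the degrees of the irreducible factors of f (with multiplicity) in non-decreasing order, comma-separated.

Roots in GF(2): f(0) = 1; f(1) = 0 → root.
Linear factors from roots: (x + 1).
Complete factorization: f(x) = (x + 1)^3.
Factor degrees with multiplicity: 1 + 1 + 1 = 3.

1, 1, 1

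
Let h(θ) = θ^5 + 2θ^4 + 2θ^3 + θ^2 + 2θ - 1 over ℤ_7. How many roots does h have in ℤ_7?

Evaluate at each of the 7 elements of ℤ_7:
h(0) = 6; h(1) = 0 → root; h(2) = 3; h(3) = 4; h(4) = 0 → root; h(5) = 4; h(6) = 4.
Roots: {1, 4}.

2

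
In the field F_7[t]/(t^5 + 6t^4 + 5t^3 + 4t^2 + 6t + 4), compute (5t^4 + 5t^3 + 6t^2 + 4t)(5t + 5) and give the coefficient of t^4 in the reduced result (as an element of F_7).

Multiply in F_7[t]: (5t^4 + 5t^3 + 6t^2 + 4t)·(5t + 5) = 4t^5 + t^4 + 6t^3 + t^2 + 6t.
Reduce using t^5 ≡ t^4 + 2t^3 + 3t^2 + t + 3 (mod t^5 + 6t^4 + 5t^3 + 4t^2 + 6t + 4).
Reduced: 5t^4 + 6t^2 + 3t + 5.

5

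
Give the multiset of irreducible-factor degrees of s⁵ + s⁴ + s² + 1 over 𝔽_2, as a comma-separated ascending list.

Write f(s) = s⁵ + s⁴ + s² + 1.
Roots in 𝔽_2: f(0) = 1; f(1) = 0 → root.
Linear factors from roots: (s + 1).
Complete factorization: f(s) = (s + 1)·(s⁴ + s + 1).
Factor degrees with multiplicity: 1 + 4 = 5.

1, 4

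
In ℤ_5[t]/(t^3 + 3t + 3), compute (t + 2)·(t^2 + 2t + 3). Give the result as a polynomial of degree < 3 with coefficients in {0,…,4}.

Multiply in ℤ_5[t]: (t + 2)·(t^2 + 2t + 3) = t^3 + 4t^2 + 2t + 1.
Reduce using t^3 ≡ 2t + 2 (mod t^3 + 3t + 3).
Reduced: 4t^2 + 4t + 3.

4t^2 + 4t + 3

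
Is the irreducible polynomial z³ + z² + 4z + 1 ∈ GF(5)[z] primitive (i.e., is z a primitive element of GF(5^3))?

Write f(z) = z³ + z² + 4z + 1.
|GF(5^3)^×| = 5^3 − 1 = 124. Prime factorization: 124 = 2^2·31.
f is primitive ⇔ z has order 124 in GF(5)[z]/(f), i.e. z^(124/q) ≠ 1 for each prime q | 124.
z^(62) mod f = 1
z^(4) mod f = 2z² + 3z + 1.
Since z^(62) = 1, the order of z divides 62 < 124; not primitive.

No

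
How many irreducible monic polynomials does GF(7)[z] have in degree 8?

By the necklace-counting formula, N_7(8) = (1/8) Σ_{d|8} μ(8/d)·7^d.
Divisors of 8: 1, 2, 4, 8; μ(8/d) for each: 0, 0, -1, 1.
Σ = − 7^4 + 7^8 = 5762400.
N = 5762400/8 = 720300.

720300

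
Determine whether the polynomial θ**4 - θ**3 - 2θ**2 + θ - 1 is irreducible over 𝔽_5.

Yes

Write f(θ) = θ**4 - θ**3 - 2θ**2 + θ - 1.
Check for roots in 𝔽_5: f(0) = 4; f(1) = 3; f(2) = 1; f(3) = 3; f(4) = 3.
No roots, so no linear factors.
Degree-2 irreducible divisors: test the 10 monic irreducibles of degree 2 over GF(5).
None of them divide f (all give nonzero remainder).
No irreducible factor of degree ≤ 2 exists, so f is irreducible over GF(5).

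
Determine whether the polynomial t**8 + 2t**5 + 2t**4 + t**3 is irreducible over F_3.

No

Write f(t) = t**8 + 2t**5 + 2t**4 + t**3.
Check for roots in F_3: f(0) = 0 → root; f(1) = 0 → root; f(2) = 0 → root.
f(0) = 0, so (t) divides f(t); f is reducible.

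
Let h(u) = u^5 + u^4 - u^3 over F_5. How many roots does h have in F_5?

2

Evaluate at each of the 5 elements of F_5:
h(0) = 0 → root; h(1) = 1; h(2) = 0 → root; h(3) = 2; h(4) = 1.
Roots: {0, 2}.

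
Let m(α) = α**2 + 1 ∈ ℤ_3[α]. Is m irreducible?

Yes

Check for roots in ℤ_3: m(0) = 1; m(1) = 2; m(2) = 2.
No roots. A degree-2 polynomial over a field with no linear factor is irreducible.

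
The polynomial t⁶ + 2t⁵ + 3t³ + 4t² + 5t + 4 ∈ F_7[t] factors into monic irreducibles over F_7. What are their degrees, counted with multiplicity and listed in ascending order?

1, 1, 1, 1, 2

Write f(t) = t⁶ + 2t⁵ + 3t³ + 4t² + 5t + 4.
Linear factors from roots: (t + 5), (t + 4), (t + 2).
Complete factorization: f(t) = (t + 4)·(t + 5)·(t + 2)^2·(t² + 3t + 6).
Factor degrees with multiplicity: 1 + 1 + 1 + 1 + 2 = 6.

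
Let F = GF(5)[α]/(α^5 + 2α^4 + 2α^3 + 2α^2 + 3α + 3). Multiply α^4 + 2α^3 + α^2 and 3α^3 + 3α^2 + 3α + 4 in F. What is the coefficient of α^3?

Multiply in GF(5)[α]: (α^4 + 2α^3 + α^2)·(3α^3 + 3α^2 + 3α + 4) = 3α^7 + 4α^6 + 2α^5 + 3α^4 + α^3 + 4α^2.
Reduce using α^5 ≡ 3α^4 + 3α^3 + 3α^2 + 2α + 2 (mod α^5 + 2α^4 + 2α^3 + 2α^2 + 3α + 3).
Reduced: α^4 + α^3 + α^2 + α.

1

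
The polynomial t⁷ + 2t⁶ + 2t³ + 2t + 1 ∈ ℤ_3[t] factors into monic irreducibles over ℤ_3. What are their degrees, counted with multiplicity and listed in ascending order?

7

Write h(t) = t⁷ + 2t⁶ + 2t³ + 2t + 1.
Roots in ℤ_3: h(0) = 1; h(1) = 2; h(2) = 1.
Complete factorization: h(t) = (t⁷ + 2t⁶ + 2t³ + 2t + 1).
Factor degrees with multiplicity: 7 = 7.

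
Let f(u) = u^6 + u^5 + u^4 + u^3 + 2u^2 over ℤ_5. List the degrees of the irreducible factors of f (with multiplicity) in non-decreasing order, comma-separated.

1, 1, 2, 2

Roots in ℤ_5: f(0) = 0 → root; f(1) = 1; f(2) = 3; f(3) = 3; f(4) = 2.
Linear factors from roots: (u).
Complete factorization: f(u) = (u)^2·(u^2 + 3u + 3)·(u^2 + 3u + 4).
Factor degrees with multiplicity: 1 + 1 + 2 + 2 = 6.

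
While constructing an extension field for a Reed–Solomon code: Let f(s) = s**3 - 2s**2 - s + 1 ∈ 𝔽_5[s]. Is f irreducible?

Yes

Check for roots in 𝔽_5: f(0) = 1; f(1) = 4; f(2) = 4; f(3) = 2; f(4) = 4.
No roots. A degree-3 polynomial over a field with no linear factor is irreducible.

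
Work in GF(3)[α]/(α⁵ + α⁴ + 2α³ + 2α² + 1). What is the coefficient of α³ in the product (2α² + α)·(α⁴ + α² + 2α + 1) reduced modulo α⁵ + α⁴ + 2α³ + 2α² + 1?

0

Multiply in GF(3)[α]: (2α² + α)·(α⁴ + α² + 2α + 1) = 2α⁶ + α⁵ + 2α⁴ + 2α³ + α² + α.
Reduce using α⁵ ≡ 2α⁴ + α³ + α² + 2 (mod α⁵ + α⁴ + 2α³ + 2α² + 1).
Reduced: 2α⁴ + 2α + 1.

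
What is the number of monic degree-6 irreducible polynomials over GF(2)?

9

x^(2^6) − x is the product of all monic irreducibles of degree dividing 6; Möbius inversion gives N = (1/6) Σ μ(6/d)·2^d.
Divisors of 6: 1, 2, 3, 6; μ(6/d) for each: 1, -1, -1, 1.
Σ = 2^1 − 2^2 − 2^3 + 2^6 = 54.
N = 54/6 = 9.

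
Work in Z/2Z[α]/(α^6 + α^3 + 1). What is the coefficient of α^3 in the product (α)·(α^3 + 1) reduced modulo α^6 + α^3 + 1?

Multiply in Z/2Z[α]: (α)·(α^3 + 1) = α^4 + α.
Reduced: α^4 + α.

0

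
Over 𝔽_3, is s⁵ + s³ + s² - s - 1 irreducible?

Yes

Write P(s) = s⁵ + s³ + s² - s - 1.
Check for roots in 𝔽_3: P(0) = 2; P(1) = 1; P(2) = 2.
No roots, so no linear factors.
Monic irreducibles of degree 2 over GF(3): s² + 1, s² + s - 1, s² - s - 1.
None of them divide P (all give nonzero remainder).
No irreducible factor of degree ≤ 2 exists, so P is irreducible over GF(3).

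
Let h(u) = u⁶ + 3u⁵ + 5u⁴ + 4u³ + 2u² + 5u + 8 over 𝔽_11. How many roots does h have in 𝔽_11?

3

Evaluate at each of the 11 elements of 𝔽_11:
h(0) = 8; h(1) = 6; h(2) = 1; h(3) = 10; h(4) = 8; h(5) = 9; h(6) = 9; h(7) = 0 → root; h(8) = 0 → root; h(9) = 0 → root; h(10) = 4.
Roots: {7, 8, 9}.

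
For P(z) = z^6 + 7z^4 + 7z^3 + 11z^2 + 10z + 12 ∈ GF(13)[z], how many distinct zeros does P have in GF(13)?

Evaluate at each of the 13 elements of GF(13):
P(0) = 12; P(1) = 9; P(2) = 9; P(3) = 1; P(4) = 12; P(5) = 9; P(6) = 1; P(7) = 3; P(8) = 5; P(9) = 11; P(10) = 5; P(11) = 0 → root; P(12) = 1.
Roots: {11}.

1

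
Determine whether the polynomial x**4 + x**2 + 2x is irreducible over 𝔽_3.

No

Write h(x) = x**4 + x**2 + 2x.
Check for roots in 𝔽_3: h(0) = 0 → root; h(1) = 1; h(2) = 0 → root.
h(0) = 0, so (x) divides h(x); h is reducible.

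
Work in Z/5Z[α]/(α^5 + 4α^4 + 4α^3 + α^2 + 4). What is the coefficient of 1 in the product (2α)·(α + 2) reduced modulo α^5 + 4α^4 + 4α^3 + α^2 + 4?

Multiply in Z/5Z[α]: (2α)·(α + 2) = 2α^2 + 4α.
Reduced: 2α^2 + 4α.

0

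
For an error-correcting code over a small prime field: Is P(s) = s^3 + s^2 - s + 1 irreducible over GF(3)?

Check for roots in GF(3): P(0) = 1; P(1) = 2; P(2) = 2.
No roots. A degree-3 polynomial over a field with no linear factor is irreducible.

Yes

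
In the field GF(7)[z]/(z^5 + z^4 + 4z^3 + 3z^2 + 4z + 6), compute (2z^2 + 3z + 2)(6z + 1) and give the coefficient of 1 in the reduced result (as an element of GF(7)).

2

Multiply in GF(7)[z]: (2z^2 + 3z + 2)·(6z + 1) = 5z^3 + 6z^2 + z + 2.
Reduced: 5z^3 + 6z^2 + z + 2.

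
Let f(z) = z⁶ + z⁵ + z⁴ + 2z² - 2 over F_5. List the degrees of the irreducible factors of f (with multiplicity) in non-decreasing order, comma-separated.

6

Roots in F_5: f(0) = 3; f(1) = 3; f(2) = 3; f(3) = 4; f(4) = 1.
Complete factorization: f(z) = (z⁶ + z⁵ + z⁴ + 2z² - 2).
Factor degrees with multiplicity: 6 = 6.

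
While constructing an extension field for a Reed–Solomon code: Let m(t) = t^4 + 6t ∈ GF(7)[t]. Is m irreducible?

No

Check for roots in GF(7): m(0) = 0 → root; m(1) = 0 → root; m(2) = 0 → root; m(3) = 1; m(4) = 0 → root; m(5) = 4; m(6) = 2.
m(0) = 0, so (t) divides m(t); m is reducible.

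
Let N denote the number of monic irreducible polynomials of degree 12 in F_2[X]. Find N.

335

By the necklace-counting formula, N_2(12) = (1/12) Σ_{d|12} μ(12/d)·2^d.
Divisors of 12: 1, 2, 3, 4, 6, 12; μ(12/d) for each: 0, 1, 0, -1, -1, 1.
Σ = 2^2 − 2^4 − 2^6 + 2^12 = 4020.
N = 4020/12 = 335.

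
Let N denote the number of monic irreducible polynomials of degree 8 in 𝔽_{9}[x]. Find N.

5380020

By the necklace-counting formula, N_9(8) = (1/8) Σ_{d|8} μ(8/d)·9^d.
Divisors of 8: 1, 2, 4, 8; μ(8/d) for each: 0, 0, -1, 1.
Σ = − 9^4 + 9^8 = 43040160.
N = 43040160/8 = 5380020.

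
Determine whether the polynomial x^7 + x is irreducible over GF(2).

No

Write h(x) = x^7 + x.
Check for roots in GF(2): h(0) = 0 → root; h(1) = 0 → root.
h(0) = 0, so (x) divides h(x); h is reducible.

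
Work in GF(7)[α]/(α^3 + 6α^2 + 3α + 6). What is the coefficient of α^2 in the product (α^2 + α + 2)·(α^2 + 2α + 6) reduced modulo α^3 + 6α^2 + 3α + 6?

Multiply in GF(7)[α]: (α^2 + α + 2)·(α^2 + 2α + 6) = α^4 + 3α^3 + 3α^2 + 3α + 5.
Reduce using α^3 ≡ α^2 + 4α + 1 (mod α^3 + 6α^2 + 3α + 6).
Reduced: 4α^2 + 6α + 2.

4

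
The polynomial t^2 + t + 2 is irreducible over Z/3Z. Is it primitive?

Write f(t) = t^2 + t + 2.
|GF(3^2)^×| = 3^2 − 1 = 8. Prime factorization: 8 = 2^3.
f is primitive ⇔ t has order 8 in GF(3)[t]/(f), i.e. t^(8/q) ≠ 1 for each prime q | 8.
t^(4) mod f = 2.
None equal 1, so t has full order 8; f is primitive.

Yes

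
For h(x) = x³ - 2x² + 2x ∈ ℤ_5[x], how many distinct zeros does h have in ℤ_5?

3

Evaluate at each of the 5 elements of ℤ_5:
h(0) = 0 → root; h(1) = 1; h(2) = 4; h(3) = 0 → root; h(4) = 0 → root.
Roots: {0, 3, 4}.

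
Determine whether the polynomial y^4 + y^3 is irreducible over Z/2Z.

Write m(y) = y^4 + y^3.
Check for roots in Z/2Z: m(0) = 0 → root; m(1) = 0 → root.
m(0) = 0, so (y) divides m(y); m is reducible.

No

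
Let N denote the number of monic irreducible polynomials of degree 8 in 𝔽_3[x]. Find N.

810

By the necklace-counting formula, N_3(8) = (1/8) Σ_{d|8} μ(8/d)·3^d.
Divisors of 8: 1, 2, 4, 8; μ(8/d) for each: 0, 0, -1, 1.
Σ = − 3^4 + 3^8 = 6480.
N = 6480/8 = 810.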